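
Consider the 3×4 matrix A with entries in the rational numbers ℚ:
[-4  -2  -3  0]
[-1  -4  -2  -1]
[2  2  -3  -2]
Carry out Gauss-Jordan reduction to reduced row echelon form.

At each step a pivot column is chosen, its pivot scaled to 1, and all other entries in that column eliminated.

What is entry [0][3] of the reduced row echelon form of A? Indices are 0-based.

M[0][3] = -7/17

step 1: normalize row 0 (÷-4) = (1, 1/2, 3/4, 0)
  row 1: subtract -1×row0 = (0, -7/2, -5/4, -1)
  row 2: subtract 2×row0 = (0, 1, -9/2, -2)
step 2: normalize row 1 (÷-7/2) = (0, 1, 5/14, 2/7)
  row 0: subtract 1/2×row1 = (1, 0, 4/7, -1/7)
  row 2: subtract 1×row1 = (0, 0, -34/7, -16/7)
step 3: normalize row 2 (÷-34/7) = (0, 0, 1, 8/17)
  row 0: subtract 4/7×row2 = (1, 0, 0, -7/17)
  row 1: subtract 5/14×row2 = (0, 1, 0, 2/17)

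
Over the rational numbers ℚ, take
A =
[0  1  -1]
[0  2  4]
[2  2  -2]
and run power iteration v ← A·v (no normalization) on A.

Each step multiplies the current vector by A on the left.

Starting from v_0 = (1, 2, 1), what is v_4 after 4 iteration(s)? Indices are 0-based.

v_0 = (1, 2, 1).
v_1 = A·v_0 = (1, 8, 4).
v_2 = A·v_1 = (4, 32, 10).
v_3 = A·v_2 = (22, 104, 52).
v_4 = A·v_3 = (52, 416, 148).

v_4 = (52, 416, 148)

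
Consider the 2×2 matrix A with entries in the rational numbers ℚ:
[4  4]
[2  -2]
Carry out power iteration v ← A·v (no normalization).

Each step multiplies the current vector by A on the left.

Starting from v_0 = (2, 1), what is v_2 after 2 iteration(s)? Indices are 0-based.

v_0 = (2, 1).
v_1 = A·v_0 = (12, 2).
v_2 = A·v_1 = (56, 20).

v_2 = (56, 20)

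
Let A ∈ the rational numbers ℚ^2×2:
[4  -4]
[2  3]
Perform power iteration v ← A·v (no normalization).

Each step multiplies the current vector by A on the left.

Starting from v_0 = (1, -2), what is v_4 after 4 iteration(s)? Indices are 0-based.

v_0 = (1, -2).
v_1 = A·v_0 = (12, -4).
v_2 = A·v_1 = (64, 12).
v_3 = A·v_2 = (208, 164).
v_4 = A·v_3 = (176, 908).

v_4 = (176, 908)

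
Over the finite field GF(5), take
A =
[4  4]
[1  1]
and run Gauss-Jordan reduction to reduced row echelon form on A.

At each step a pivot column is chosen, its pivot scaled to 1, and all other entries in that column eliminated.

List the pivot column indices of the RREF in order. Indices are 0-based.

pivot columns: 0

pivot(0,0)=4: scale R0 → (1, 1)
  clear (1,0): R1 −= (1)R0 → (0, 0)
col 1: no nonzero at/below row 1; advance.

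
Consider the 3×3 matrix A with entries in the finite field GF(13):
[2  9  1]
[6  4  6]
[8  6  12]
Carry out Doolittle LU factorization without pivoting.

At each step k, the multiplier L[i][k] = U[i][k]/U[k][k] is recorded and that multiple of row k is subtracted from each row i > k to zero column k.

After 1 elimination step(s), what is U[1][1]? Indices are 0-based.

k=0: U[0][0]=2
  eliminate (1,0): mult=3, new row 1: (0, 3, 3); set L[1][0]=3
  eliminate (2,0): mult=4, new row 2: (0, 9, 8); set L[2][0]=4

U[1][1] = 3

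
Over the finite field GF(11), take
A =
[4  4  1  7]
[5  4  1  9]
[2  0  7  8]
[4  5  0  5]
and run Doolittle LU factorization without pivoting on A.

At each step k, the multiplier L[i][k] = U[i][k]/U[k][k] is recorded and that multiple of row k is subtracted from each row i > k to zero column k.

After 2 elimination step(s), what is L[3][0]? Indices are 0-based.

[col 0] pivot 4
  R1 -= 4*R0 → (0, 10, 8, 3)  (L[1][0] := 4)
  R2 -= 6*R0 → (0, 9, 1, 10)  (L[2][0] := 6)
  R3 -= 1*R0 → (0, 1, 10, 9)  (L[3][0] := 1)
[col 1] pivot 10
  R2 -= 2*R1 → (0, 0, 7, 4)  (L[2][1] := 2)
  R3 -= 10*R1 → (0, 0, 7, 1)  (L[3][1] := 10)

L[3][0] = 1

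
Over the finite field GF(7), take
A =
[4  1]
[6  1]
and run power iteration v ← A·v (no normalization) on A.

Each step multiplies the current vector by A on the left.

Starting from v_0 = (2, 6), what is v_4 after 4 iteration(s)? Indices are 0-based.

v_0 = (2, 6).
v_1 = A·v_0 = (0, 4).
v_2 = A·v_1 = (4, 4).
v_3 = A·v_2 = (6, 0).
v_4 = A·v_3 = (3, 1).

v_4 = (3, 1)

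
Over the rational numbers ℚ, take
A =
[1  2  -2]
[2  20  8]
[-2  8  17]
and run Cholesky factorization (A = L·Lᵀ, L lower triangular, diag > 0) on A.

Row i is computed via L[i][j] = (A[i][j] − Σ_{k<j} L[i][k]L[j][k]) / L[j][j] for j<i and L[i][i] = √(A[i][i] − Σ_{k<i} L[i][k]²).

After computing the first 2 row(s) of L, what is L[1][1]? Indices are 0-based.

Step 1: L[0][0] = √(1) = 1.
  L[1][0] = (2) / L[0][0] = 2.
Step 2: L[1][1] = √(16) = 4.

L[1][1] = 4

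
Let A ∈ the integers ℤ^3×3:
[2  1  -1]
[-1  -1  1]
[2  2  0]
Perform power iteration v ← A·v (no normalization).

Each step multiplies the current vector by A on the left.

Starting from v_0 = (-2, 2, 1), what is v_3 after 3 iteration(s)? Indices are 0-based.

v_3 = (-4, -1, -6)

v_0 = (-2, 2, 1).
v_1 = A·v_0 = (-3, 1, 0).
v_2 = A·v_1 = (-5, 2, -4).
v_3 = A·v_2 = (-4, -1, -6).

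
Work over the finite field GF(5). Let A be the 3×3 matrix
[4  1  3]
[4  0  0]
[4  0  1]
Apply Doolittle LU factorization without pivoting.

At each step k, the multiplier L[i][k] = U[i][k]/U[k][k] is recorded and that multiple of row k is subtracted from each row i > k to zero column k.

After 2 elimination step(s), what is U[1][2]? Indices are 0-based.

[col 0] pivot 4
  R1 -= 1*R0 → (0, 4, 2)  (L[1][0] := 1)
  R2 -= 1*R0 → (0, 4, 3)  (L[2][0] := 1)
[col 1] pivot 4
  R2 -= 1*R1 → (0, 0, 1)  (L[2][1] := 1)

U[1][2] = 2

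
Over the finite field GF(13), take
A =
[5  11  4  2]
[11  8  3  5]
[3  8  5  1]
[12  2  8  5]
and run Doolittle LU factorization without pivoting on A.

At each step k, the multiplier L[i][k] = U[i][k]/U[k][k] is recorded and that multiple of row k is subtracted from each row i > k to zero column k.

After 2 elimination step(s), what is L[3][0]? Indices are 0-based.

L[3][0] = 5

[col 0] pivot 5
  R1 -= 10*R0 → (0, 2, 2, 11)  (L[1][0] := 10)
  R2 -= 11*R0 → (0, 4, 0, 5)  (L[2][0] := 11)
  R3 -= 5*R0 → (0, 12, 1, 8)  (L[3][0] := 5)
[col 1] pivot 2
  R2 -= 2*R1 → (0, 0, 9, 9)  (L[2][1] := 2)
  R3 -= 6*R1 → (0, 0, 2, 7)  (L[3][1] := 6)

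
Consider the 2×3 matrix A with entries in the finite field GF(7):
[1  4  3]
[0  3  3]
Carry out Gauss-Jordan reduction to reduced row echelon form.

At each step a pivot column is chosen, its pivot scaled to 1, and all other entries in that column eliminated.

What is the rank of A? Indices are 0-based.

step 1: normalize row 0 (÷1) = (1, 4, 3)
step 2: normalize row 1 (÷3) = (0, 1, 1)
  row 0: subtract 4×row1 = (1, 0, 6)

rank = 2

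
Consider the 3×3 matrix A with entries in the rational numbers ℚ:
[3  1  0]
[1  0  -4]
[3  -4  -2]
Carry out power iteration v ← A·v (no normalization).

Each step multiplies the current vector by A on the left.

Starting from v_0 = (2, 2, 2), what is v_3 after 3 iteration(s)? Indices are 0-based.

v_3 = (86, -222, -194)

v_0 = (2, 2, 2).
v_1 = A·v_0 = (8, -6, -6).
v_2 = A·v_1 = (18, 32, 60).
v_3 = A·v_2 = (86, -222, -194).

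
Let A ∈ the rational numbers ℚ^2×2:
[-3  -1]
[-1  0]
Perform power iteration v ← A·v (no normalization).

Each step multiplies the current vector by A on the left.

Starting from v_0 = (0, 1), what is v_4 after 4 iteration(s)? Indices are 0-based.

v_0 = (0, 1).
v_1 = A·v_0 = (-1, 0).
v_2 = A·v_1 = (3, 1).
v_3 = A·v_2 = (-10, -3).
v_4 = A·v_3 = (33, 10).

v_4 = (33, 10)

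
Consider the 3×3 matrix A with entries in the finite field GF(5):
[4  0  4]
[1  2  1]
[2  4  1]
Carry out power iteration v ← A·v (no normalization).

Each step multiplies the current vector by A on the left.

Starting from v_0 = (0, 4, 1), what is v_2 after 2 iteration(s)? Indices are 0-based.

v_0 = (0, 4, 1).
v_1 = A·v_0 = (4, 4, 2).
v_2 = A·v_1 = (4, 4, 1).

v_2 = (4, 4, 1)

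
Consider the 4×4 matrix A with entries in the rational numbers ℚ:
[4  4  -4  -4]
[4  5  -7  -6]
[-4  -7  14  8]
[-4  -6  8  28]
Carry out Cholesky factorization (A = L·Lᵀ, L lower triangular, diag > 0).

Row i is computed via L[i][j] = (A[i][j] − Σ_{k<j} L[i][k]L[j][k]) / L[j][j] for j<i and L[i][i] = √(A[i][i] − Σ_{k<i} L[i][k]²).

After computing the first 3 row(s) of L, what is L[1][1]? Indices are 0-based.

Step 1: L[0][0] = √(4) = 2.
  L[1][0] = (4) / L[0][0] = 2.
Step 2: L[1][1] = √(1) = 1.
  L[2][0] = (-4) / L[0][0] = -2.
  L[2][1] = (-3) / L[1][1] = -3.
Step 3: L[2][2] = √(1) = 1.

L[1][1] = 1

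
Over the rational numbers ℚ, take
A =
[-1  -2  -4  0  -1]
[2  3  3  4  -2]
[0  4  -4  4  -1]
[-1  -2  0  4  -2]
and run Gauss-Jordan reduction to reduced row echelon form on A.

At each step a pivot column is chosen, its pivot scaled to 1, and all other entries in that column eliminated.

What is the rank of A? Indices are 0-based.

rank = 4

step 1: normalize row 0 (÷-1) = (1, 2, 4, 0, 1)
  row 1: subtract 2×row0 = (0, -1, -5, 4, -4)
  row 3: subtract -1×row0 = (0, 0, 4, 4, -1)
step 2: normalize row 1 (÷-1) = (0, 1, 5, -4, 4)
  row 0: subtract 2×row1 = (1, 0, -6, 8, -7)
  row 2: subtract 4×row1 = (0, 0, -24, 20, -17)
step 3: normalize row 2 (÷-24) = (0, 0, 1, -5/6, 17/24)
  row 0: subtract -6×row2 = (1, 0, 0, 3, -11/4)
  row 1: subtract 5×row2 = (0, 1, 0, 1/6, 11/24)
  row 3: subtract 4×row2 = (0, 0, 0, 22/3, -23/6)
step 4: normalize row 3 (÷22/3) = (0, 0, 0, 1, -23/44)
  row 0: subtract 3×row3 = (1, 0, 0, 0, -13/11)
  row 1: subtract 1/6×row3 = (0, 1, 0, 0, 6/11)
  row 2: subtract -5/6×row3 = (0, 0, 1, 0, 3/11)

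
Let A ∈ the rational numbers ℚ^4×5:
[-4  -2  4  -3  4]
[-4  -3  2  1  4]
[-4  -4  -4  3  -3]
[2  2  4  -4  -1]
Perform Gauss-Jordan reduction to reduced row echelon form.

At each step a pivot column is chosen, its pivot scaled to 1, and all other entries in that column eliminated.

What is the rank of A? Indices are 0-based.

[1] R0 /= -4  ⇒  (1, 1/2, -1, 3/4, -1)
     R1 -= -4·R0  ⇒  (0, -1, -2, 4, 0)
     R2 -= -4·R0  ⇒  (0, -2, -8, 6, -7)
     R3 -= 2·R0  ⇒  (0, 1, 6, -11/2, 1)
[2] R1 /= -1  ⇒  (0, 1, 2, -4, 0)
     R0 -= 1/2·R1  ⇒  (1, 0, -2, 11/4, -1)
     R2 -= -2·R1  ⇒  (0, 0, -4, -2, -7)
     R3 -= 1·R1  ⇒  (0, 0, 4, -3/2, 1)
[3] R2 /= -4  ⇒  (0, 0, 1, 1/2, 7/4)
     R0 -= -2·R2  ⇒  (1, 0, 0, 15/4, 5/2)
     R1 -= 2·R2  ⇒  (0, 1, 0, -5, -7/2)
     R3 -= 4·R2  ⇒  (0, 0, 0, -7/2, -6)
[4] R3 /= -7/2  ⇒  (0, 0, 0, 1, 12/7)
     R0 -= 15/4·R3  ⇒  (1, 0, 0, 0, -55/14)
     R1 -= -5·R3  ⇒  (0, 1, 0, 0, 71/14)
     R2 -= 1/2·R3  ⇒  (0, 0, 1, 0, 25/28)

rank = 4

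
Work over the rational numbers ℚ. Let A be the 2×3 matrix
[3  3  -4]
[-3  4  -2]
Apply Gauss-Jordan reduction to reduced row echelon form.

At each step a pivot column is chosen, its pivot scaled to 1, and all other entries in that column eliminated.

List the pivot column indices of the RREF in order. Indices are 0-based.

pivot columns: 0, 1

[1] R0 /= 3  ⇒  (1, 1, -4/3)
     R1 -= -3·R0  ⇒  (0, 7, -6)
[2] R1 /= 7  ⇒  (0, 1, -6/7)
     R0 -= 1·R1  ⇒  (1, 0, -10/21)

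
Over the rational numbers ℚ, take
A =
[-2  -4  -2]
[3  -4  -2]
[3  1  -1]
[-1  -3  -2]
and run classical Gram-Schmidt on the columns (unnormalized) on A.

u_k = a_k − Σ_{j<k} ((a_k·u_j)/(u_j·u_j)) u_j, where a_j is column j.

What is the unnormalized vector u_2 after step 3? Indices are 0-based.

Step 1: u_0 = a_0 = (-2, 3, 3, -1).
Step 2: u_1 = a_1 − (2/23)·u_0 = (-88/23, -98/23, 17/23, -67/23).
Step 3: u_2 = a_2 − (-3/23)·u_0 − (489/962)·u_1 = (-152/481, 268/481, -947/962, -625/962).

u_2 = (-152/481, 268/481, -947/962, -625/962)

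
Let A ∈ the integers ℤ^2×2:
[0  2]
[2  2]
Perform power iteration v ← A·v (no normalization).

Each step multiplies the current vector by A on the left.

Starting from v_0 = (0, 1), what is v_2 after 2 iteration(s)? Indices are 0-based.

v_0 = (0, 1).
v_1 = A·v_0 = (2, 2).
v_2 = A·v_1 = (4, 8).

v_2 = (4, 8)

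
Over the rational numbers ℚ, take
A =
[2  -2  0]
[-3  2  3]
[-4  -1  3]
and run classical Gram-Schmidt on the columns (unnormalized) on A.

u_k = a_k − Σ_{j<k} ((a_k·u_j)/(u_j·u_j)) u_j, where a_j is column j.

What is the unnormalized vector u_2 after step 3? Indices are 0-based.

Step 1: u_0 = a_0 = (2, -3, -4).
Step 2: u_1 = a_1 − (-6/29)·u_0 = (-46/29, 40/29, -53/29).
Step 3: u_2 = a_2 − (-21/29)·u_0 − (-13/75)·u_1 = (88/75, 16/15, -16/75).

u_2 = (88/75, 16/15, -16/75)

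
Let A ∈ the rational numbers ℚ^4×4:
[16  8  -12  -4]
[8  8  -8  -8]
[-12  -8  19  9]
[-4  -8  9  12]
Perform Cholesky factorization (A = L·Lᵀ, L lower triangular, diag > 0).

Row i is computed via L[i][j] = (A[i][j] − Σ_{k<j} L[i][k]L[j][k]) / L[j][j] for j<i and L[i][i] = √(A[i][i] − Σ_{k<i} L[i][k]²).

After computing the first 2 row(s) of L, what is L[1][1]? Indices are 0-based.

L[1][1] = 2

Step 1: L[0][0] = √(16) = 4.
  L[1][0] = (8) / L[0][0] = 2.
Step 2: L[1][1] = √(4) = 2.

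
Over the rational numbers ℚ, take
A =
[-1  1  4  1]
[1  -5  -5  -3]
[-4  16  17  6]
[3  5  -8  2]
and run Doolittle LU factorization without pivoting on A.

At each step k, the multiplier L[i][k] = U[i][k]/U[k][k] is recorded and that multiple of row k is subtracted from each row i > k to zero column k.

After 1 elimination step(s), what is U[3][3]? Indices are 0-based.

U[3][3] = 5

k=0: U[0][0]=-1
  eliminate (1,0): mult=-1, new row 1: (0, -4, -1, -2); set L[1][0]=-1
  eliminate (2,0): mult=4, new row 2: (0, 12, 1, 2); set L[2][0]=4
  eliminate (3,0): mult=-3, new row 3: (0, 8, 4, 5); set L[3][0]=-3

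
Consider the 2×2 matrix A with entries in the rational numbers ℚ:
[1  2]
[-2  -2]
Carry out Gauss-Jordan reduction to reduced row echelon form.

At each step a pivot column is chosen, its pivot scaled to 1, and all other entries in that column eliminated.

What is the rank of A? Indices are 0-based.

step 1: normalize row 0 (÷1) = (1, 2)
  row 1: subtract -2×row0 = (0, 2)
step 2: normalize row 1 (÷2) = (0, 1)
  row 0: subtract 2×row1 = (1, 0)

rank = 2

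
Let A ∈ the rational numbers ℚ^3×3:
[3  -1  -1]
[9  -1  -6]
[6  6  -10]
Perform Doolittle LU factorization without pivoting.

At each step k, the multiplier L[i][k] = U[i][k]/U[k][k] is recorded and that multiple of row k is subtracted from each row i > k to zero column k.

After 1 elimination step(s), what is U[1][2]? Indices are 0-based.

U[1][2] = -3

Step 1: pivot at (0,0) is 3.
  row1 ← row1 − (3)·row0  ⇒  L[1][0]=3, U row1=(0, 2, -3)
  row2 ← row2 − (2)·row0  ⇒  L[2][0]=2, U row2=(0, 8, -8)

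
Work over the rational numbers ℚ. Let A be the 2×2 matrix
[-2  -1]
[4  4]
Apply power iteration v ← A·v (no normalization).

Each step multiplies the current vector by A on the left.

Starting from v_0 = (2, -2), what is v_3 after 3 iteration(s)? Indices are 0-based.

v_0 = (2, -2).
v_1 = A·v_0 = (-2, 0).
v_2 = A·v_1 = (4, -8).
v_3 = A·v_2 = (0, -16).

v_3 = (0, -16)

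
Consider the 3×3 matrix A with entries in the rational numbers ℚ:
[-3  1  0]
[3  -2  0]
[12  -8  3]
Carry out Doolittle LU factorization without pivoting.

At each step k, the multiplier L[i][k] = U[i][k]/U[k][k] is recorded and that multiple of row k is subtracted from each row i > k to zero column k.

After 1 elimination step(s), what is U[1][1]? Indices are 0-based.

[col 0] pivot -3
  R1 -= -1*R0 → (0, -1, 0)  (L[1][0] := -1)
  R2 -= -4*R0 → (0, -4, 3)  (L[2][0] := -4)

U[1][1] = -1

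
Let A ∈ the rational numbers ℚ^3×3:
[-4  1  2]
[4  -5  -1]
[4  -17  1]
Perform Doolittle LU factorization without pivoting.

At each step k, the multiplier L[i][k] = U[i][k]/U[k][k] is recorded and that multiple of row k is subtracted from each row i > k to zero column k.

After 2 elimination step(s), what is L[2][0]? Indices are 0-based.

L[2][0] = -1

Step 1: pivot at (0,0) is -4.
  row1 ← row1 − (-1)·row0  ⇒  L[1][0]=-1, U row1=(0, -4, 1)
  row2 ← row2 − (-1)·row0  ⇒  L[2][0]=-1, U row2=(0, -16, 3)
Step 2: pivot at (1,1) is -4.
  row2 ← row2 − (4)·row1  ⇒  L[2][1]=4, U row2=(0, 0, -1)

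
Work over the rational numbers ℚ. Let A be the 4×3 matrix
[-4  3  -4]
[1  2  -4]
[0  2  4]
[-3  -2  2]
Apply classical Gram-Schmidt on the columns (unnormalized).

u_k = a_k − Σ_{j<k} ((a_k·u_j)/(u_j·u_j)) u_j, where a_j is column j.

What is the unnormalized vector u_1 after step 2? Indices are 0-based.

u_1 = (31/13, 28/13, 2, -32/13)

Step 1: u_0 = a_0 = (-4, 1, 0, -3).
Step 2: u_1 = a_1 − (-2/13)·u_0 = (31/13, 28/13, 2, -32/13).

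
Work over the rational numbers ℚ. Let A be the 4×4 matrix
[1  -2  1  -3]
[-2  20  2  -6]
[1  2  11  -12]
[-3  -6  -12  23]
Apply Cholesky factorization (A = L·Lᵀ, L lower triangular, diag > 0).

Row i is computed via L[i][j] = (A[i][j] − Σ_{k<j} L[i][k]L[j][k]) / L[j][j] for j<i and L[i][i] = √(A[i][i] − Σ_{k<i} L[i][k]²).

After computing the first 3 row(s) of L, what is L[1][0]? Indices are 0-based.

L[1][0] = -2

Step 1: L[0][0] = √(1) = 1.
  L[1][0] = (-2) / L[0][0] = -2.
Step 2: L[1][1] = √(16) = 4.
  L[2][0] = (1) / L[0][0] = 1.
  L[2][1] = (4) / L[1][1] = 1.
Step 3: L[2][2] = √(9) = 3.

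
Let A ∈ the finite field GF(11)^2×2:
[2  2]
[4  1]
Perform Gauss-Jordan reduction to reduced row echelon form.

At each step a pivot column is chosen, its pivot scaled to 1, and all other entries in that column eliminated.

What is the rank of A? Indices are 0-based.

step 1: normalize row 0 (÷2) = (1, 1)
  row 1: subtract 4×row0 = (0, 8)
step 2: normalize row 1 (÷8) = (0, 1)
  row 0: subtract 1×row1 = (1, 0)

rank = 2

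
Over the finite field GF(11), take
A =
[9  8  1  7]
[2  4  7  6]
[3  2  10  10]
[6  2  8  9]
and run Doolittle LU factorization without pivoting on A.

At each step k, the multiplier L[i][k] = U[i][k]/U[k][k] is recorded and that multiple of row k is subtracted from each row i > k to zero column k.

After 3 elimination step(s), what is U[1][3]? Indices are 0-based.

U[1][3] = 2

[col 0] pivot 9
  R1 -= 10*R0 → (0, 1, 8, 2)  (L[1][0] := 10)
  R2 -= 4*R0 → (0, 3, 6, 4)  (L[2][0] := 4)
  R3 -= 8*R0 → (0, 4, 0, 8)  (L[3][0] := 8)
[col 1] pivot 1
  R2 -= 3*R1 → (0, 0, 4, 9)  (L[2][1] := 3)
  R3 -= 4*R1 → (0, 0, 1, 0)  (L[3][1] := 4)
[col 2] pivot 4
  R3 -= 3*R2 → (0, 0, 0, 6)  (L[3][2] := 3)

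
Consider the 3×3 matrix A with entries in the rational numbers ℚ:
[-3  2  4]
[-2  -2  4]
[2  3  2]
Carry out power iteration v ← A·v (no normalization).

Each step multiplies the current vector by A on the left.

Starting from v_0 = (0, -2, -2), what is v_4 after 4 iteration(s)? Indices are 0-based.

v_0 = (0, -2, -2).
v_1 = A·v_0 = (-12, -4, -10).
v_2 = A·v_1 = (-12, -8, -56).
v_3 = A·v_2 = (-204, -184, -160).
v_4 = A·v_3 = (-396, 136, -1280).

v_4 = (-396, 136, -1280)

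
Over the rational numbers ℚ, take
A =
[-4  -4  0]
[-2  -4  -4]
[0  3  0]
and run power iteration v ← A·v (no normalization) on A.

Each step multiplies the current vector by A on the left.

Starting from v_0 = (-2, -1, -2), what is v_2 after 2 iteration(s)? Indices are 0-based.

v_0 = (-2, -1, -2).
v_1 = A·v_0 = (12, 16, -3).
v_2 = A·v_1 = (-112, -76, 48).

v_2 = (-112, -76, 48)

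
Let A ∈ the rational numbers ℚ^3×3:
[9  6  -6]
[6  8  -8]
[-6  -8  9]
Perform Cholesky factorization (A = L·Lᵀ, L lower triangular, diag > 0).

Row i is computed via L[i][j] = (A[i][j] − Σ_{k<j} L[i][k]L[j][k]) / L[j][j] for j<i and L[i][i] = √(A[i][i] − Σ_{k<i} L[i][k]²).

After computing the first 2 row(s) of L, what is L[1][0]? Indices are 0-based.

Step 1: L[0][0] = √(9) = 3.
  L[1][0] = (6) / L[0][0] = 2.
Step 2: L[1][1] = √(4) = 2.

L[1][0] = 2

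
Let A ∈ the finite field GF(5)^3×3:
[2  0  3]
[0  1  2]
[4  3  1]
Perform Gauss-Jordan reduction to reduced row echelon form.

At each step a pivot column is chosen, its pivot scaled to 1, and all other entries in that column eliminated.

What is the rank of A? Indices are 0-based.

rank = 3

pivot(0,0)=2: scale R0 → (1, 0, 4)
  clear (2,0): R2 −= (4)R0 → (0, 3, 0)
pivot(1,1)=1: scale R1 → (0, 1, 2)
  clear (2,1): R2 −= (3)R1 → (0, 0, 4)
pivot(2,2)=4: scale R2 → (0, 0, 1)
  clear (0,2): R0 −= (4)R2 → (1, 0, 0)
  clear (1,2): R1 −= (2)R2 → (0, 1, 0)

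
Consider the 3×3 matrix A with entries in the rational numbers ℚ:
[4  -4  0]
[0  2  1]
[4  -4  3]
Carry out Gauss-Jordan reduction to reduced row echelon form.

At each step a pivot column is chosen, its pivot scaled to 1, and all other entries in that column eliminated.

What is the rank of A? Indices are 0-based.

pivot(0,0)=4: scale R0 → (1, -1, 0)
  clear (2,0): R2 −= (4)R0 → (0, 0, 3)
pivot(1,1)=2: scale R1 → (0, 1, 1/2)
  clear (0,1): R0 −= (-1)R1 → (1, 0, 1/2)
pivot(2,2)=3: scale R2 → (0, 0, 1)
  clear (0,2): R0 −= (1/2)R2 → (1, 0, 0)
  clear (1,2): R1 −= (1/2)R2 → (0, 1, 0)

rank = 3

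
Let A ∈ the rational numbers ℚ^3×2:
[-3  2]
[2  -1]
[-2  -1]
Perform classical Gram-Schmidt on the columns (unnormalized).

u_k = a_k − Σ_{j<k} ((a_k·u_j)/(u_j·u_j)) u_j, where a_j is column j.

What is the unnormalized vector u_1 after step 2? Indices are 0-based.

Step 1: u_0 = a_0 = (-3, 2, -2).
Step 2: u_1 = a_1 − (-6/17)·u_0 = (16/17, -5/17, -29/17).

u_1 = (16/17, -5/17, -29/17)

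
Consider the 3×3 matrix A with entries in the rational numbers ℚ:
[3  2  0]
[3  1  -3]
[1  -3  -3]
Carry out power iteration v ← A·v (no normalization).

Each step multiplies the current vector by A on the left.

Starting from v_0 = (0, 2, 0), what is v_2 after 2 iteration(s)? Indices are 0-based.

v_0 = (0, 2, 0).
v_1 = A·v_0 = (4, 2, -6).
v_2 = A·v_1 = (16, 32, 16).

v_2 = (16, 32, 16)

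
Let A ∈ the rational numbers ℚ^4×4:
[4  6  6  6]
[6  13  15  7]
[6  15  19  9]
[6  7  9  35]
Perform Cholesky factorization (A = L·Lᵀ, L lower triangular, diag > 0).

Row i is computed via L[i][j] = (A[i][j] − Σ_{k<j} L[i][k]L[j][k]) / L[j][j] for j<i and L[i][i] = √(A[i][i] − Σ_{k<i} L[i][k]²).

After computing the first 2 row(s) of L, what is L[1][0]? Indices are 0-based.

Step 1: L[0][0] = √(4) = 2.
  L[1][0] = (6) / L[0][0] = 3.
Step 2: L[1][1] = √(4) = 2.

L[1][0] = 3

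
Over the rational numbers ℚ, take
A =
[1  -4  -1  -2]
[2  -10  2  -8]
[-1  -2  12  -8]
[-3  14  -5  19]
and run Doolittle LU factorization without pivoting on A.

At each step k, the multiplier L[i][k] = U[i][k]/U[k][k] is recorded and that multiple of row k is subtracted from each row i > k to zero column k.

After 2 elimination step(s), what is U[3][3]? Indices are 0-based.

U[3][3] = 9

k=0: U[0][0]=1
  eliminate (1,0): mult=2, new row 1: (0, -2, 4, -4); set L[1][0]=2
  eliminate (2,0): mult=-1, new row 2: (0, -6, 11, -10); set L[2][0]=-1
  eliminate (3,0): mult=-3, new row 3: (0, 2, -8, 13); set L[3][0]=-3
k=1: U[1][1]=-2
  eliminate (2,1): mult=3, new row 2: (0, 0, -1, 2); set L[2][1]=3
  eliminate (3,1): mult=-1, new row 3: (0, 0, -4, 9); set L[3][1]=-1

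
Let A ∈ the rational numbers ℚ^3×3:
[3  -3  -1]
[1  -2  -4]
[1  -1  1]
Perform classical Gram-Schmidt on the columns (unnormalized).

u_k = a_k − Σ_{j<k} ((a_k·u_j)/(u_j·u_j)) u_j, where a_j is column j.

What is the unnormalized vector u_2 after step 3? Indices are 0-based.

Step 1: u_0 = a_0 = (3, 1, 1).
Step 2: u_1 = a_1 − (-12/11)·u_0 = (3/11, -10/11, 1/11).
Step 3: u_2 = a_2 − (-6/11)·u_0 − (19/5)·u_1 = (-2/5, 0, 6/5).

u_2 = (-2/5, 0, 6/5)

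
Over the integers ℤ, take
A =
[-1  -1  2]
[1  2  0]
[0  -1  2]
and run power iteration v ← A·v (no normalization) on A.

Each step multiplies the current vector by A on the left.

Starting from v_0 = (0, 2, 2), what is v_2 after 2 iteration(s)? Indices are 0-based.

v_2 = (-2, 10, 0)

v_0 = (0, 2, 2).
v_1 = A·v_0 = (2, 4, 2).
v_2 = A·v_1 = (-2, 10, 0).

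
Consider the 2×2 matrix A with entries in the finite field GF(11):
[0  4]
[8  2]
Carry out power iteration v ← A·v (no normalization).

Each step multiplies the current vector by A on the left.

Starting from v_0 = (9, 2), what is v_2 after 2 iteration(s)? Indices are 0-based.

v_0 = (9, 2).
v_1 = A·v_0 = (8, 10).
v_2 = A·v_1 = (7, 7).

v_2 = (7, 7)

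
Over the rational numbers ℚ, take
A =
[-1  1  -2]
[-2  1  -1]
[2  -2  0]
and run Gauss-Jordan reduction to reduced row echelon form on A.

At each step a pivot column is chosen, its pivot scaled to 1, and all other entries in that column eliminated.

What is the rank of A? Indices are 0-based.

rank = 3

pivot(0,0)=-1: scale R0 → (1, -1, 2)
  clear (1,0): R1 −= (-2)R0 → (0, -1, 3)
  clear (2,0): R2 −= (2)R0 → (0, 0, -4)
pivot(1,1)=-1: scale R1 → (0, 1, -3)
  clear (0,1): R0 −= (-1)R1 → (1, 0, -1)
pivot(2,2)=-4: scale R2 → (0, 0, 1)
  clear (0,2): R0 −= (-1)R2 → (1, 0, 0)
  clear (1,2): R1 −= (-3)R2 → (0, 1, 0)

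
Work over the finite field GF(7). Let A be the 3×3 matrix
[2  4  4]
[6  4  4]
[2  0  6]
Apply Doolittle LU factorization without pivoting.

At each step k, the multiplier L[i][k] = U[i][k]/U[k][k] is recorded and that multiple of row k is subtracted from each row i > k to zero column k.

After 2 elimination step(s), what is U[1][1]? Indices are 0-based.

U[1][1] = 6

k=0: U[0][0]=2
  eliminate (1,0): mult=3, new row 1: (0, 6, 6); set L[1][0]=3
  eliminate (2,0): mult=1, new row 2: (0, 3, 2); set L[2][0]=1
k=1: U[1][1]=6
  eliminate (2,1): mult=4, new row 2: (0, 0, 6); set L[2][1]=4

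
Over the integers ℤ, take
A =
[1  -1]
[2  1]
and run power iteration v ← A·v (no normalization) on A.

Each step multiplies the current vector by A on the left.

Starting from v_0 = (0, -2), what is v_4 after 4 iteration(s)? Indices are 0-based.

v_0 = (0, -2).
v_1 = A·v_0 = (2, -2).
v_2 = A·v_1 = (4, 2).
v_3 = A·v_2 = (2, 10).
v_4 = A·v_3 = (-8, 14).

v_4 = (-8, 14)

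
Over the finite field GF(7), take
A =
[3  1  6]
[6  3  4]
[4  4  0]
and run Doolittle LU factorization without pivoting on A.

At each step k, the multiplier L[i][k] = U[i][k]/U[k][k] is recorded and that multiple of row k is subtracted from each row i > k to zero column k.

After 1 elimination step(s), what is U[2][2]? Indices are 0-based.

Step 1: pivot at (0,0) is 3.
  row1 ← row1 − (2)·row0  ⇒  L[1][0]=2, U row1=(0, 1, 6)
  row2 ← row2 − (6)·row0  ⇒  L[2][0]=6, U row2=(0, 5, 6)

U[2][2] = 6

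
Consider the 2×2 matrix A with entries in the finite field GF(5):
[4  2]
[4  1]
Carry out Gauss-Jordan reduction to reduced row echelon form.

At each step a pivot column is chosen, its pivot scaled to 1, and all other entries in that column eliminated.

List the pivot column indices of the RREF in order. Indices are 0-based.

pivot columns: 0, 1

pivot(0,0)=4: scale R0 → (1, 3)
  clear (1,0): R1 −= (4)R0 → (0, 4)
pivot(1,1)=4: scale R1 → (0, 1)
  clear (0,1): R0 −= (3)R1 → (1, 0)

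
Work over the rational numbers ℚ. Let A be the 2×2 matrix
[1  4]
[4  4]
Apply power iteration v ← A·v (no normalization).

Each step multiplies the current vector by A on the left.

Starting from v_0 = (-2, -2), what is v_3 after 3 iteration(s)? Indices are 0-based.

v_3 = (-490, -712)

v_0 = (-2, -2).
v_1 = A·v_0 = (-10, -16).
v_2 = A·v_1 = (-74, -104).
v_3 = A·v_2 = (-490, -712).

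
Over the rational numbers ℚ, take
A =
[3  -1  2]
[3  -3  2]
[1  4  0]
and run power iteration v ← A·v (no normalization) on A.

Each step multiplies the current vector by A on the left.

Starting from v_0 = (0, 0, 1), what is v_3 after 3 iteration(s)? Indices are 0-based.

v_0 = (0, 0, 1).
v_1 = A·v_0 = (2, 2, 0).
v_2 = A·v_1 = (4, 0, 10).
v_3 = A·v_2 = (32, 32, 4).

v_3 = (32, 32, 4)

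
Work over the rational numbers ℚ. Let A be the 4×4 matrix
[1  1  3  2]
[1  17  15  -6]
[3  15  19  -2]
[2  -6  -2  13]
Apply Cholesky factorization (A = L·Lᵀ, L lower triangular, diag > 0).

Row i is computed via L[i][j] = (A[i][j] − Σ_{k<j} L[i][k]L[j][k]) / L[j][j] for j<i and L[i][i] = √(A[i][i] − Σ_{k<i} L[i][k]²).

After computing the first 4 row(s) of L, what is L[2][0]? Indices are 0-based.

L[2][0] = 3

Step 1: L[0][0] = √(1) = 1.
  L[1][0] = (1) / L[0][0] = 1.
Step 2: L[1][1] = √(16) = 4.
  L[2][0] = (3) / L[0][0] = 3.
  L[2][1] = (12) / L[1][1] = 3.
Step 3: L[2][2] = √(1) = 1.
  L[3][0] = (2) / L[0][0] = 2.
  L[3][1] = (-8) / L[1][1] = -2.
  L[3][2] = (-2) / L[2][2] = -2.
Step 4: L[3][3] = √(1) = 1.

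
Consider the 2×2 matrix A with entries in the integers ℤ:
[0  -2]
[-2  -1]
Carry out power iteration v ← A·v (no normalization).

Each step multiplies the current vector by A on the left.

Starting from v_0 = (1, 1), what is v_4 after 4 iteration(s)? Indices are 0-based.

v_0 = (1, 1).
v_1 = A·v_0 = (-2, -3).
v_2 = A·v_1 = (6, 7).
v_3 = A·v_2 = (-14, -19).
v_4 = A·v_3 = (38, 47).

v_4 = (38, 47)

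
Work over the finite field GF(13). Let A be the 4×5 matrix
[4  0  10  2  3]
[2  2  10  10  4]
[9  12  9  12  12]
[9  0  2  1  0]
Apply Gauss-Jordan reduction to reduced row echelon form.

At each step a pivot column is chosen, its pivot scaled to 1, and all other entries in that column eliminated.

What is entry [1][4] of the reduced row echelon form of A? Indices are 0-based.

M[1][4] = 8

pivot(0,0)=4: scale R0 → (1, 0, 9, 7, 4)
  clear (1,0): R1 −= (2)R0 → (0, 2, 5, 9, 9)
  clear (2,0): R2 −= (9)R0 → (0, 12, 6, 1, 2)
  clear (3,0): R3 −= (9)R0 → (0, 0, 12, 3, 3)
pivot(1,1)=2: scale R1 → (0, 1, 9, 11, 11)
  clear (2,1): R2 −= (12)R1 → (0, 0, 2, 12, 0)
pivot(2,2)=2: scale R2 → (0, 0, 1, 6, 0)
  clear (0,2): R0 −= (9)R2 → (1, 0, 0, 5, 4)
  clear (1,2): R1 −= (9)R2 → (0, 1, 0, 9, 11)
  clear (3,2): R3 −= (12)R2 → (0, 0, 0, 9, 3)
pivot(3,3)=9: scale R3 → (0, 0, 0, 1, 9)
  clear (0,3): R0 −= (5)R3 → (1, 0, 0, 0, 11)
  clear (1,3): R1 −= (9)R3 → (0, 1, 0, 0, 8)
  clear (2,3): R2 −= (6)R3 → (0, 0, 1, 0, 11)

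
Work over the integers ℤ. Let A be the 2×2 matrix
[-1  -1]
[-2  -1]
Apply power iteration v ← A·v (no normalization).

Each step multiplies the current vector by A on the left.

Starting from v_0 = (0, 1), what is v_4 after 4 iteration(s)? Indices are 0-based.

v_0 = (0, 1).
v_1 = A·v_0 = (-1, -1).
v_2 = A·v_1 = (2, 3).
v_3 = A·v_2 = (-5, -7).
v_4 = A·v_3 = (12, 17).

v_4 = (12, 17)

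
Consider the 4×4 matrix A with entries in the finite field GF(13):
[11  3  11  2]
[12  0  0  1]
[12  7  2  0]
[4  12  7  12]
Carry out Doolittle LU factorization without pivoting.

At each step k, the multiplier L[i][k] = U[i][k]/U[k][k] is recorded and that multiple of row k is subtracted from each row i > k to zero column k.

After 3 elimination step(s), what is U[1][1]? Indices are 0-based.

U[1][1] = 5

k=0: U[0][0]=11
  eliminate (1,0): mult=7, new row 1: (0, 5, 1, 0); set L[1][0]=7
  eliminate (2,0): mult=7, new row 2: (0, 12, 3, 12); set L[2][0]=7
  eliminate (3,0): mult=11, new row 3: (0, 5, 3, 3); set L[3][0]=11
k=1: U[1][1]=5
  eliminate (2,1): mult=5, new row 2: (0, 0, 11, 12); set L[2][1]=5
  eliminate (3,1): mult=1, new row 3: (0, 0, 2, 3); set L[3][1]=1
k=2: U[2][2]=11
  eliminate (3,2): mult=12, new row 3: (0, 0, 0, 2); set L[3][2]=12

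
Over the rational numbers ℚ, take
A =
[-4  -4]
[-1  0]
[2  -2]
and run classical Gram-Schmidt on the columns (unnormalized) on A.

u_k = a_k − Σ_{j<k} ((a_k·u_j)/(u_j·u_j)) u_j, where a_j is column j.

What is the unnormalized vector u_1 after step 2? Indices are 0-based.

u_1 = (-12/7, 4/7, -22/7)

Step 1: u_0 = a_0 = (-4, -1, 2).
Step 2: u_1 = a_1 − (4/7)·u_0 = (-12/7, 4/7, -22/7).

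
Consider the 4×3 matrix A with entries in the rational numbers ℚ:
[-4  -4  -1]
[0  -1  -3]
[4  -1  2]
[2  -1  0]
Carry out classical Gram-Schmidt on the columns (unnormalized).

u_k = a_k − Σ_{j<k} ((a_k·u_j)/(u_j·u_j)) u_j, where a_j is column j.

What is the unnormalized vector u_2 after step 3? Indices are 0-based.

Step 1: u_0 = a_0 = (-4, 0, 4, 2).
Step 2: u_1 = a_1 − (5/18)·u_0 = (-26/9, -1, -19/9, -14/9).
Step 3: u_2 = a_2 − (1/3)·u_0 − (15/146)·u_1 = (46/73, -423/146, 129/146, -37/73).

u_2 = (46/73, -423/146, 129/146, -37/73)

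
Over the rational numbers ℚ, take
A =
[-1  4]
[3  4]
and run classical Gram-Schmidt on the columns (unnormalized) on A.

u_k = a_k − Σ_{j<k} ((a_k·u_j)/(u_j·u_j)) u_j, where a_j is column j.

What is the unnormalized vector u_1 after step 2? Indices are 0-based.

u_1 = (24/5, 8/5)

Step 1: u_0 = a_0 = (-1, 3).
Step 2: u_1 = a_1 − (4/5)·u_0 = (24/5, 8/5).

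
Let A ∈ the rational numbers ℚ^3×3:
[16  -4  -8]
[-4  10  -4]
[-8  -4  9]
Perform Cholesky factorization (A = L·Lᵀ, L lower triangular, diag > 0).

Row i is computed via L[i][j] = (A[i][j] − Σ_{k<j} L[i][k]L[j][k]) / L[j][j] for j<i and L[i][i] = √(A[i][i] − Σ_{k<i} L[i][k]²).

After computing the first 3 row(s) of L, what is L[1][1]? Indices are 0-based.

L[1][1] = 3

Step 1: L[0][0] = √(16) = 4.
  L[1][0] = (-4) / L[0][0] = -1.
Step 2: L[1][1] = √(9) = 3.
  L[2][0] = (-8) / L[0][0] = -2.
  L[2][1] = (-6) / L[1][1] = -2.
Step 3: L[2][2] = √(1) = 1.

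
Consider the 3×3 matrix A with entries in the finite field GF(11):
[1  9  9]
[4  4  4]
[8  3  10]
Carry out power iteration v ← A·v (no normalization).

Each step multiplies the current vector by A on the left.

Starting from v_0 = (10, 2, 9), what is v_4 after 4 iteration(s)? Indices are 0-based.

v_4 = (0, 5, 9)

v_0 = (10, 2, 9).
v_1 = A·v_0 = (10, 7, 0).
v_2 = A·v_1 = (7, 2, 2).
v_3 = A·v_2 = (10, 0, 5).
v_4 = A·v_3 = (0, 5, 9).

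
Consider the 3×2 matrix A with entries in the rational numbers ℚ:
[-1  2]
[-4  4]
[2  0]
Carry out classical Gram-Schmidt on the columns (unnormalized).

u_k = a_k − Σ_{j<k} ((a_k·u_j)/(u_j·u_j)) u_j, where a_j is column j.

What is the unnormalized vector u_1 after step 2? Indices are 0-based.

u_1 = (8/7, 4/7, 12/7)

Step 1: u_0 = a_0 = (-1, -4, 2).
Step 2: u_1 = a_1 − (-6/7)·u_0 = (8/7, 4/7, 12/7).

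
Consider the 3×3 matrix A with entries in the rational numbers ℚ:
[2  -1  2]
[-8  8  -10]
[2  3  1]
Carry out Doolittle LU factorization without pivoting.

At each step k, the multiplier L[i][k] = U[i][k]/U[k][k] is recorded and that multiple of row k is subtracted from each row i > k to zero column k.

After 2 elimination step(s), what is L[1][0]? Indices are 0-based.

[col 0] pivot 2
  R1 -= -4*R0 → (0, 4, -2)  (L[1][0] := -4)
  R2 -= 1*R0 → (0, 4, -1)  (L[2][0] := 1)
[col 1] pivot 4
  R2 -= 1*R1 → (0, 0, 1)  (L[2][1] := 1)

L[1][0] = -4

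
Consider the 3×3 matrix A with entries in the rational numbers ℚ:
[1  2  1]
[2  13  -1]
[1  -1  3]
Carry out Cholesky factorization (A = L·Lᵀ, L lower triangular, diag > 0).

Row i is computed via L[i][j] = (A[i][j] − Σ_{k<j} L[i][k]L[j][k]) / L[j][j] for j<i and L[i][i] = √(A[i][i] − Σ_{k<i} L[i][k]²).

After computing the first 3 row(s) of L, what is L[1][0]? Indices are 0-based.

L[1][0] = 2

Step 1: L[0][0] = √(1) = 1.
  L[1][0] = (2) / L[0][0] = 2.
Step 2: L[1][1] = √(9) = 3.
  L[2][0] = (1) / L[0][0] = 1.
  L[2][1] = (-3) / L[1][1] = -1.
Step 3: L[2][2] = √(1) = 1.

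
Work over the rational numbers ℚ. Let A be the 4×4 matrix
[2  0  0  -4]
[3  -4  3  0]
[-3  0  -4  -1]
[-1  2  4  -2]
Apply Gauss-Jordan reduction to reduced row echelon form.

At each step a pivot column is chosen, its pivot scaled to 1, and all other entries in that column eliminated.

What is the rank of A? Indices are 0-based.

step 1: normalize row 0 (÷2) = (1, 0, 0, -2)
  row 1: subtract 3×row0 = (0, -4, 3, 6)
  row 2: subtract -3×row0 = (0, 0, -4, -7)
  row 3: subtract -1×row0 = (0, 2, 4, -4)
step 2: normalize row 1 (÷-4) = (0, 1, -3/4, -3/2)
  row 3: subtract 2×row1 = (0, 0, 11/2, -1)
step 3: normalize row 2 (÷-4) = (0, 0, 1, 7/4)
  row 1: subtract -3/4×row2 = (0, 1, 0, -3/16)
  row 3: subtract 11/2×row2 = (0, 0, 0, -85/8)
step 4: normalize row 3 (÷-85/8) = (0, 0, 0, 1)
  row 0: subtract -2×row3 = (1, 0, 0, 0)
  row 1: subtract -3/16×row3 = (0, 1, 0, 0)
  row 2: subtract 7/4×row3 = (0, 0, 1, 0)

rank = 4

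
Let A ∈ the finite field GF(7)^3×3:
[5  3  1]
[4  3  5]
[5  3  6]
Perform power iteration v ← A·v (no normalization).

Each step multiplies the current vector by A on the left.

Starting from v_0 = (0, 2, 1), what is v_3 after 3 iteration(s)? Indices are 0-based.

v_3 = (0, 4, 0)

v_0 = (0, 2, 1).
v_1 = A·v_0 = (0, 4, 5).
v_2 = A·v_1 = (3, 2, 0).
v_3 = A·v_2 = (0, 4, 0).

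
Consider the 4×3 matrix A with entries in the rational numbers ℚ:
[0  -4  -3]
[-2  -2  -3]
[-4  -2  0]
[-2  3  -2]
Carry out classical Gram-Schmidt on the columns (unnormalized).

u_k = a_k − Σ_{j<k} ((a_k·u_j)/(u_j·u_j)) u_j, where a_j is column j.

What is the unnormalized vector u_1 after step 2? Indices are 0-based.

u_1 = (-4, -3/2, -1, 7/2)

Step 1: u_0 = a_0 = (0, -2, -4, -2).
Step 2: u_1 = a_1 − (1/4)·u_0 = (-4, -3/2, -1, 7/2).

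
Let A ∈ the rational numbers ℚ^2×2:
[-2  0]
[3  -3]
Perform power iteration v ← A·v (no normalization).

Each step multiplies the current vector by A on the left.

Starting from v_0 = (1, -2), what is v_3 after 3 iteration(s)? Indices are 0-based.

v_3 = (-8, 111)

v_0 = (1, -2).
v_1 = A·v_0 = (-2, 9).
v_2 = A·v_1 = (4, -33).
v_3 = A·v_2 = (-8, 111).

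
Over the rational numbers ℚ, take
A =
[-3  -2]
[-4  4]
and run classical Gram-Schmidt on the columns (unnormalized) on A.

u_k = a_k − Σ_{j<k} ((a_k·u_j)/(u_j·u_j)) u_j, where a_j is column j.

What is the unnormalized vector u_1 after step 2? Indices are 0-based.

Step 1: u_0 = a_0 = (-3, -4).
Step 2: u_1 = a_1 − (-2/5)·u_0 = (-16/5, 12/5).

u_1 = (-16/5, 12/5)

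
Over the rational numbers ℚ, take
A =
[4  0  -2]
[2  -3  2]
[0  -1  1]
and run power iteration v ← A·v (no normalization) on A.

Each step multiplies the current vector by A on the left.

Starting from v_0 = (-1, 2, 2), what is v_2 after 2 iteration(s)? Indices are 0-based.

v_2 = (-32, -4, 4)

v_0 = (-1, 2, 2).
v_1 = A·v_0 = (-8, -4, 0).
v_2 = A·v_1 = (-32, -4, 4).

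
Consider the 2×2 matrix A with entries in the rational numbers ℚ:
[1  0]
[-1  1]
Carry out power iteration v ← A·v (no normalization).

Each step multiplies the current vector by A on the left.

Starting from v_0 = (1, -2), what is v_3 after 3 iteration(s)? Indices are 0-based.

v_0 = (1, -2).
v_1 = A·v_0 = (1, -3).
v_2 = A·v_1 = (1, -4).
v_3 = A·v_2 = (1, -5).

v_3 = (1, -5)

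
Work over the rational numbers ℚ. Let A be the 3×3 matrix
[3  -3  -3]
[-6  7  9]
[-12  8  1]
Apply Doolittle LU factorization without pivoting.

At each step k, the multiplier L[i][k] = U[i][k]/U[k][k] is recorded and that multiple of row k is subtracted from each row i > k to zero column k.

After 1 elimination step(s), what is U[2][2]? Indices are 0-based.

U[2][2] = -11

Step 1: pivot at (0,0) is 3.
  row1 ← row1 − (-2)·row0  ⇒  L[1][0]=-2, U row1=(0, 1, 3)
  row2 ← row2 − (-4)·row0  ⇒  L[2][0]=-4, U row2=(0, -4, -11)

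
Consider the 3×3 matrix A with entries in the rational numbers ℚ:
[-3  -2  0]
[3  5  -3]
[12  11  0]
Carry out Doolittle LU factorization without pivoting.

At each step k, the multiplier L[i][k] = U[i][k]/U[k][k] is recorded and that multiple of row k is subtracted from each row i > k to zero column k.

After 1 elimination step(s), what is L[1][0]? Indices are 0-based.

Step 1: pivot at (0,0) is -3.
  row1 ← row1 − (-1)·row0  ⇒  L[1][0]=-1, U row1=(0, 3, -3)
  row2 ← row2 − (-4)·row0  ⇒  L[2][0]=-4, U row2=(0, 3, 0)

L[1][0] = -1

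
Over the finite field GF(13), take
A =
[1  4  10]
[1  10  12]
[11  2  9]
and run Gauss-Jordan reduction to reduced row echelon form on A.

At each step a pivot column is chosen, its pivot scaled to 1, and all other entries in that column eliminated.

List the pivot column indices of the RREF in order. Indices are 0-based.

step 1: normalize row 0 (÷1) = (1, 4, 10)
  row 1: subtract 1×row0 = (0, 6, 2)
  row 2: subtract 11×row0 = (0, 10, 3)
step 2: normalize row 1 (÷6) = (0, 1, 9)
  row 0: subtract 4×row1 = (1, 0, 0)
  row 2: subtract 10×row1 = (0, 0, 4)
step 3: normalize row 2 (÷4) = (0, 0, 1)
  row 1: subtract 9×row2 = (0, 1, 0)

pivot columns: 0, 1, 2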